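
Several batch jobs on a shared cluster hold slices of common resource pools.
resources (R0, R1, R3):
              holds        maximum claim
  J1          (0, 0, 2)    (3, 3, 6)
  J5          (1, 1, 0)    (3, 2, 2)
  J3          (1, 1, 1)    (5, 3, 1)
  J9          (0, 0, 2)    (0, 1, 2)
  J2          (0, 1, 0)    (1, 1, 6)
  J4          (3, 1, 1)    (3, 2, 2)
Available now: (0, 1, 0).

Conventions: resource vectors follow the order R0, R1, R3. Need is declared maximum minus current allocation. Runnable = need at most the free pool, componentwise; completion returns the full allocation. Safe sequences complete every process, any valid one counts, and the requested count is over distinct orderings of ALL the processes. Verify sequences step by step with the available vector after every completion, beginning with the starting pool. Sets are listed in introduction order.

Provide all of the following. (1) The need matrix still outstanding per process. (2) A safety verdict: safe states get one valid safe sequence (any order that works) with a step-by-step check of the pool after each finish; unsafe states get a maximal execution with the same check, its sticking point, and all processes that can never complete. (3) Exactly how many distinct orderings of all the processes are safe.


(1) Need matrix, components ordered R0, R1, R3:
  J1: (3, 3, 4)
  J5: (2, 1, 2)
  J3: (4, 2, 0)
  J9: (0, 1, 0)
  J2: (1, 0, 6)
  J4: (0, 1, 1)
(2) SAFE — a valid safe sequence is J9, J4, J5, J3, J1, J2.
Key observation: J9 is the earliest step where a requested resource binds exactly: need (0, 1, 0), pool (0, 1, 0) at its turn.
Check, step by step:
  pool = (0, 1, 0)
  J9 needs (0, 1, 0) <= (0, 1, 0) -> finishes; pool += (0, 0, 2) = (0, 1, 2)
  J4 needs (0, 1, 1) <= (0, 1, 2) -> finishes; pool += (3, 1, 1) = (3, 2, 3)
  J5 needs (2, 1, 2) <= (3, 2, 3) -> finishes; pool += (1, 1, 0) = (4, 3, 3)
  J3 needs (4, 2, 0) <= (4, 3, 3) -> finishes; pool += (1, 1, 1) = (5, 4, 4)
  J1 needs (3, 3, 4) <= (5, 4, 4) -> finishes; pool += (0, 0, 2) = (5, 4, 6)
  J2 needs (1, 0, 6) <= (5, 4, 6) -> finishes; pool += (0, 1, 0) = (5, 5, 6)
(3) Precisely 1 of the possible complete orderings is a safe sequence.


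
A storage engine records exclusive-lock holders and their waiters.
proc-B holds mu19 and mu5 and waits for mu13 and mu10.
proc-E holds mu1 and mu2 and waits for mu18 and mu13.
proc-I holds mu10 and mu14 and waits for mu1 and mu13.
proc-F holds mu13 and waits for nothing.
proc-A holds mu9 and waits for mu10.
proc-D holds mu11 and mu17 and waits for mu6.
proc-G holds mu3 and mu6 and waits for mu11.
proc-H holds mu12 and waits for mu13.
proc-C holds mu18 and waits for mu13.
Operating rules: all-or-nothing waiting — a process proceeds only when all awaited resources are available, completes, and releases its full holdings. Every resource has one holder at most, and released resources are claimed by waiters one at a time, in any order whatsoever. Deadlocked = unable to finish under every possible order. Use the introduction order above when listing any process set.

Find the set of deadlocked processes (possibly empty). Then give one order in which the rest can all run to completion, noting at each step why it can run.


Deadlocked set: proc-D and proc-G.
Key observation: the loop proc-D -> proc-G -> proc-D blocks itself forever; no other process is dragged down with it.
The rest can finish in the order proc-F, proc-C, proc-H, proc-E, proc-I, proc-A, proc-B.
Step-by-step check:
  proc-F waits on nothing -> runs at once and releases mu13
  run proc-C (all its waits — mu13 — are resolved); releases mu18
  run proc-H (all its waits — mu13 — are resolved); releases mu12
  run proc-E (all its waits — mu18 and mu13 — are resolved); releases mu1 and mu2
  run proc-I (all its waits — mu1 and mu13 — are resolved); releases mu10 and mu14
  run proc-A (all its waits — mu10 — are resolved); releases mu9
  run proc-B (all its waits — mu13 and mu10 — are resolved); releases mu19 and mu5


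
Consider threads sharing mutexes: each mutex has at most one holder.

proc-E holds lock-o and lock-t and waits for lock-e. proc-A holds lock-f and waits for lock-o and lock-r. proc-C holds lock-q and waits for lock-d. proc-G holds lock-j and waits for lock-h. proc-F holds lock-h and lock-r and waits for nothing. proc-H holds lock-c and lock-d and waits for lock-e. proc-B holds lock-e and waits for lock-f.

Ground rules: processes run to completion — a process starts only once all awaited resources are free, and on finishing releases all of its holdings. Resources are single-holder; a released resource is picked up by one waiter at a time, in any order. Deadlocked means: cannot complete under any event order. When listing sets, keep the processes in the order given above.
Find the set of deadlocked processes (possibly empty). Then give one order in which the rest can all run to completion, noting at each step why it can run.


The deadlocked set is proc-E, proc-A, proc-C, proc-H and proc-B.
Key observation: the cycle proc-E -> proc-B -> proc-A -> proc-E can never break — each member waits on the next; proc-C and proc-H wait into the deadlock from upstream.
A valid finishing order for the others: proc-F, proc-G.
Verifying each step:
  proc-F: no waits; runs immediately, freeing lock-h and lock-r
  proc-G: everything it awaited (lock-h) is free; runs, freeing lock-j


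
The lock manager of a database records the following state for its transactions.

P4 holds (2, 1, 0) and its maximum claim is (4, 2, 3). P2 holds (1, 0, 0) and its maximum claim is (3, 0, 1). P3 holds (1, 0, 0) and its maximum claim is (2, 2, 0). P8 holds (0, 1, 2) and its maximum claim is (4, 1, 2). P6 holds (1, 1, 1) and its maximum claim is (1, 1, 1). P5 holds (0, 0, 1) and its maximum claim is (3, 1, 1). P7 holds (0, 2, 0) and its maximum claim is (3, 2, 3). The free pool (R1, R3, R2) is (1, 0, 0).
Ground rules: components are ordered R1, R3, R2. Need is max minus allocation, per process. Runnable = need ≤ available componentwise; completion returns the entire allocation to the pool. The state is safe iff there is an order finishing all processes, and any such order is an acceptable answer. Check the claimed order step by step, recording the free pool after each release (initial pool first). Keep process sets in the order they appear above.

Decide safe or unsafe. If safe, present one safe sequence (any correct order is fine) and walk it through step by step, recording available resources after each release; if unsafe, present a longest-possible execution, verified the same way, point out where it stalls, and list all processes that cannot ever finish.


UNSAFE — no complete ordering exists.
Key observation: after P6, P2, P5 the pool peaks at (3, 1, 2), and each blocked process is short somewhere: P4 on R2; P3 on R3; P8 on R1; P7 on R2.
Going as far as possible: P6, P2, P5; after that, nothing fits. Step-by-step check:
  pool = (1, 0, 0)
  P6: need (0, 0, 0) fits (1, 0, 0); releases (1, 1, 1), pool now (2, 1, 1)
  P2: need (2, 0, 1) fits (2, 1, 1); releases (1, 0, 0), pool now (3, 1, 1)
  P5: need (3, 1, 0) fits (3, 1, 1); releases (0, 0, 1), pool now (3, 1, 2)
  P4 cannot run: need (2, 1, 3) vs free (3, 1, 2) (insufficient R2)
  P3 cannot run: need (1, 2, 0) vs free (3, 1, 2) (insufficient R3)
  P8 cannot run: need (4, 0, 0) vs free (3, 1, 2) (insufficient R1)
  P7 cannot run: need (3, 0, 3) vs free (3, 1, 2) (insufficient R2)
Never able to finish: P4, P3, P8 and P7.


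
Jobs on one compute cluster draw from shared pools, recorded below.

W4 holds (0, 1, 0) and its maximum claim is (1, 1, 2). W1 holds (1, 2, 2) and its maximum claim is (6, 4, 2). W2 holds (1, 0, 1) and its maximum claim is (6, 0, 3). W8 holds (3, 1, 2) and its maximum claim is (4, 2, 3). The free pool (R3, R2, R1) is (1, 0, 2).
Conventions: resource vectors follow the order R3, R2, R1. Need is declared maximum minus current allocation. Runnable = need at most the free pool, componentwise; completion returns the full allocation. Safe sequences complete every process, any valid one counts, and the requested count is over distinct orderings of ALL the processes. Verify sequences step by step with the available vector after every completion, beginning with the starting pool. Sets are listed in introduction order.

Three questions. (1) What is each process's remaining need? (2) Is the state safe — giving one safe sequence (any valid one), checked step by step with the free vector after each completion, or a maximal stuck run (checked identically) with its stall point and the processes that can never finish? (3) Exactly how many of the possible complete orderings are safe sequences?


(1) Remaining need (order R3, R2, R1):
  W4: (1, 0, 2)
  W1: (5, 2, 0)
  W2: (5, 0, 2)
  W8: (1, 1, 1)
(2) UNSAFE — no complete ordering exists.
Key observation: even finishing W4, W8 leaves just (4, 2, 4) free — too little R3 for any of the remaining processes.
Going as far as possible: W4, W8; after that, nothing fits. Verifying each step:
  pool = (1, 0, 2)
  W4: need (1, 0, 2) fits (1, 0, 2); releases (0, 1, 0), pool now (1, 1, 2)
  W8: need (1, 1, 1) fits (1, 1, 2); releases (3, 1, 2), pool now (4, 2, 4)
  W1 cannot run: need (5, 2, 0) vs free (4, 2, 4) (insufficient R3)
  W2 cannot run: need (5, 0, 2) vs free (4, 2, 4) (insufficient R3)
Processes that can never finish: W1 and W2.
(3) The exact count: 0 of the possible complete orderings are safe sequences.


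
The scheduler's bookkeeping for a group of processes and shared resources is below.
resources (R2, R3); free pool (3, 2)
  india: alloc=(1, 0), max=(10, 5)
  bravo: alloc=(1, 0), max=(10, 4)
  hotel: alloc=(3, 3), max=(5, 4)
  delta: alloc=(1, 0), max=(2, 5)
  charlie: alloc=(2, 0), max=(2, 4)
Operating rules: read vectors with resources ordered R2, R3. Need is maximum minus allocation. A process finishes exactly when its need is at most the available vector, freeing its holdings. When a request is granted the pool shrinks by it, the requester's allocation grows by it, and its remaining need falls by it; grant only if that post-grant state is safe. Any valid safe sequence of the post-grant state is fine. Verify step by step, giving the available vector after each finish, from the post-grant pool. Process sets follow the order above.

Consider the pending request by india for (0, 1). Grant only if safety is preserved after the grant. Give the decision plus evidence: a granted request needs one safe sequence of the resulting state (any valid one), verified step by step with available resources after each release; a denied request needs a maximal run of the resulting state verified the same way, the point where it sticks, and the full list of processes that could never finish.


DENY: after the grant no complete ordering would exist.
Key observation: after hotel, charlie the pool peaks at (8, 4), and each blocked process is short somewhere: india on R2; bravo on R2; delta on R3.
On the post-grant state, hotel, charlie is a maximal run — nothing extends it. Step-by-step check:
  pool = (3, 1)
  hotel: need (2, 1) fits (3, 1); releases (3, 3), pool now (6, 4)
  charlie: need (0, 4) fits (6, 4); releases (2, 0), pool now (8, 4)
  blocked: india wants (9, 4), pool (8, 4) — not enough R2
  blocked: bravo wants (9, 4), pool (8, 4) — not enough R2
  blocked: delta wants (1, 5), pool (8, 4) — not enough R3
Post-grant, the permanently blocked set is india, bravo and delta.


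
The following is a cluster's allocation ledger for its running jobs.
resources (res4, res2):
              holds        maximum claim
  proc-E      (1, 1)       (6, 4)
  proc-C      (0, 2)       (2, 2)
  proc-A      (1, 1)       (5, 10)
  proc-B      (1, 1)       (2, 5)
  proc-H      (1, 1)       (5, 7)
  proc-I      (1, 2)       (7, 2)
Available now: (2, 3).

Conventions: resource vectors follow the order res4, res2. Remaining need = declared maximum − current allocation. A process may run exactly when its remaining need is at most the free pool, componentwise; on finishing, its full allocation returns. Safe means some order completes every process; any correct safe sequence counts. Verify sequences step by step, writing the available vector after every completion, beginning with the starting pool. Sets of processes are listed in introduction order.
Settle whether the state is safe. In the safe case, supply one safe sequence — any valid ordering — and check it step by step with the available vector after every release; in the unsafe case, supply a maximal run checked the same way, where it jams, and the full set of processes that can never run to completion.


The state is UNSAFE.
Key observation: no order helps: past proc-C, proc-B, the free pool tops out at (3, 6), below what each blocked process needs in res4.
Going as far as possible: proc-C, proc-B; after that, nothing fits. Check, step by step:
  pool = (2, 3)
  proc-C: need (2, 0) fits (2, 3); releases (0, 2), pool now (2, 5)
  proc-B: need (1, 4) fits (2, 5); releases (1, 1), pool now (3, 6)
  blocked: proc-E wants (5, 3), pool (3, 6) — not enough res4
  blocked: proc-A wants (4, 9), pool (3, 6) — not enough res4 and res2
  blocked: proc-H wants (4, 6), pool (3, 6) — not enough res4
  blocked: proc-I wants (6, 0), pool (3, 6) — not enough res4
Never able to finish: proc-E, proc-A, proc-H and proc-I.


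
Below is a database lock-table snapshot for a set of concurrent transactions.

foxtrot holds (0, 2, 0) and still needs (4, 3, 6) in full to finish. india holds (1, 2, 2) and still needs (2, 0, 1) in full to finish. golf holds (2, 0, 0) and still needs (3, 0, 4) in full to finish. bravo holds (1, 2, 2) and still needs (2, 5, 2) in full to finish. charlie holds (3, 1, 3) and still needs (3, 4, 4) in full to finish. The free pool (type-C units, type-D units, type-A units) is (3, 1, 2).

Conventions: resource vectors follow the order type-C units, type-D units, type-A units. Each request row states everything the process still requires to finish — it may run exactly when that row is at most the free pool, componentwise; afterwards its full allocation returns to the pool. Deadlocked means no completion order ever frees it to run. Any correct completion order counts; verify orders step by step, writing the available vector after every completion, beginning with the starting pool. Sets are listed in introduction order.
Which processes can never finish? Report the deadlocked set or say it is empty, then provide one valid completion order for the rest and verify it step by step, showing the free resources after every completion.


Deadlocked set: foxtrot, bravo and charlie.
Key observation: after india, golf the pool peaks at (6, 3, 4), and each blocked process is short somewhere: foxtrot on type-A units; bravo on type-D units; charlie on type-D units.
The rest can finish in the order india, golf. Verifying each step:
  pool = (3, 1, 2)
  india needs (2, 0, 1) <= (3, 1, 2) -> finishes; pool += (1, 2, 2) = (4, 3, 4)
  golf needs (3, 0, 4) <= (4, 3, 4) -> finishes; pool += (2, 0, 0) = (6, 3, 4)
The stuck group stays short no matter what:
  blocked: foxtrot wants (4, 3, 6), pool (6, 3, 4) — not enough type-A units
  blocked: bravo wants (2, 5, 2), pool (6, 3, 4) — not enough type-D units
  blocked: charlie wants (3, 4, 4), pool (6, 3, 4) — not enough type-D units


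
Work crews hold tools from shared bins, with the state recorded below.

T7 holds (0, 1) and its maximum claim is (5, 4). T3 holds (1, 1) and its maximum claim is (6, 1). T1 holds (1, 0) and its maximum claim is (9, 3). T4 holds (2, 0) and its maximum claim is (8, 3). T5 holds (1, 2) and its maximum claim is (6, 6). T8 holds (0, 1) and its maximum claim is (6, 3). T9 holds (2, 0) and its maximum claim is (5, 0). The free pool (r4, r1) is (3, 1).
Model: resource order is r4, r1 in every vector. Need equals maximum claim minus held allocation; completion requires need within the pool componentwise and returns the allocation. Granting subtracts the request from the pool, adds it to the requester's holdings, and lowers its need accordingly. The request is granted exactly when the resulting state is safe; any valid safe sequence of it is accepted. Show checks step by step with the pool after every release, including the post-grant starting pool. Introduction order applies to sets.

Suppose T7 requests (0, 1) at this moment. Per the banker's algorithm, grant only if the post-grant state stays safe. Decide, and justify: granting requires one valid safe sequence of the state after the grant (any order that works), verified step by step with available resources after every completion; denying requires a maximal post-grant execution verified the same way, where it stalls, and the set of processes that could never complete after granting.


DENY: after the grant no complete ordering would exist.
Key observation: the pool after T9, T3 is (6, 1); every surviving request exceeds it in r1, so progress ends there.
On the post-grant state, T9, T3 is a maximal run — nothing extends it. Walking it through:
  pool = (3, 0)
  T9 needs (3, 0) <= (3, 0) -> finishes; pool += (2, 0) = (5, 0)
  T3 needs (5, 0) <= (5, 0) -> finishes; pool += (1, 1) = (6, 1)
  blocked: T7 wants (5, 2), pool (6, 1) — not enough r1
  blocked: T1 wants (8, 3), pool (6, 1) — not enough r4 and r1
  blocked: T4 wants (6, 3), pool (6, 1) — not enough r1
  blocked: T5 wants (5, 4), pool (6, 1) — not enough r1
  blocked: T8 wants (6, 2), pool (6, 1) — not enough r1
Post-grant, the permanently blocked set is T7, T1, T4, T5 and T8.


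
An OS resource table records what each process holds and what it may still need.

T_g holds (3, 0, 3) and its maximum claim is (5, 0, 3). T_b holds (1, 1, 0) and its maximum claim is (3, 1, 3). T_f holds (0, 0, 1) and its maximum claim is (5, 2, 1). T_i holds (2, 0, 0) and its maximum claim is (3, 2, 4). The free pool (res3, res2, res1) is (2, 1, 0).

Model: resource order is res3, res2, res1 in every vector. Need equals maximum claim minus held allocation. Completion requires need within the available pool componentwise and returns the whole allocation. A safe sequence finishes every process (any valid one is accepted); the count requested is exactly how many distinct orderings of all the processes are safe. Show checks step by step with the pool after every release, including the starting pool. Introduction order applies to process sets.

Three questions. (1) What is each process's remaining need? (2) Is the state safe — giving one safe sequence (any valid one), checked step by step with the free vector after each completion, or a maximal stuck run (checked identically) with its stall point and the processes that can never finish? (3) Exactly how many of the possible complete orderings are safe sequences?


(1) Remaining need (order res3, res2, res1):
  T_g: (2, 0, 0)
  T_b: (2, 0, 3)
  T_f: (5, 2, 0)
  T_i: (1, 2, 4)
(2) The state is SAFE; one workable sequence: T_g, T_b, T_f, T_i.
Key observation: T_g is the earliest step where a requested resource binds exactly: need (2, 0, 0), pool (2, 1, 0) at its turn.
Check, step by step:
  pool = (2, 1, 0)
  T_g needs (2, 0, 0) <= (2, 1, 0) -> finishes; pool += (3, 0, 3) = (5, 1, 3)
  T_b needs (2, 0, 3) <= (5, 1, 3) -> finishes; pool += (1, 1, 0) = (6, 2, 3)
  T_f needs (5, 2, 0) <= (6, 2, 3) -> finishes; pool += (0, 0, 1) = (6, 2, 4)
  T_i needs (1, 2, 4) <= (6, 2, 4) -> finishes; pool += (2, 0, 0) = (8, 2, 4)
(3) Exactly 1 of the possible complete orderings is a safe sequence.


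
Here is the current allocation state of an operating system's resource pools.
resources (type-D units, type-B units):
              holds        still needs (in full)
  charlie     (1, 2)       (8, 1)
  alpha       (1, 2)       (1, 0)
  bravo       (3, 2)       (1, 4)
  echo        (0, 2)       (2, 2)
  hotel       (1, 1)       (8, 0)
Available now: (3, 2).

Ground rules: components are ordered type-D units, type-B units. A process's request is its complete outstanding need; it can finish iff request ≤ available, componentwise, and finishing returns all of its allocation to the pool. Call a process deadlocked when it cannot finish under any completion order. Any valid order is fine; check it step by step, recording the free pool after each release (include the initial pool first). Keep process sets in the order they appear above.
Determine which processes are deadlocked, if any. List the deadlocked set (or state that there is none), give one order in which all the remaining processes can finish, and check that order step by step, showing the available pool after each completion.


The deadlocked set is charlie and hotel.
Key observation: alpha, echo, bravo can finish, but then (7, 8) is all there is, and the blocked group's type-D units demands exceed it.
The rest can finish in the order alpha, echo, bravo. Step-by-step check:
  pool = (3, 2)
  run alpha (needs (1, 0), free (3, 2)); after release of (1, 2) the pool is (4, 4)
  run echo (needs (2, 2), free (4, 4)); after release of (0, 2) the pool is (4, 6)
  run bravo (needs (1, 4), free (4, 6)); after release of (3, 2) the pool is (7, 8)
None of the blocked processes ever fits:
  blocked: charlie wants (8, 1), pool (7, 8) — not enough type-D units
  blocked: hotel wants (8, 0), pool (7, 8) — not enough type-D units


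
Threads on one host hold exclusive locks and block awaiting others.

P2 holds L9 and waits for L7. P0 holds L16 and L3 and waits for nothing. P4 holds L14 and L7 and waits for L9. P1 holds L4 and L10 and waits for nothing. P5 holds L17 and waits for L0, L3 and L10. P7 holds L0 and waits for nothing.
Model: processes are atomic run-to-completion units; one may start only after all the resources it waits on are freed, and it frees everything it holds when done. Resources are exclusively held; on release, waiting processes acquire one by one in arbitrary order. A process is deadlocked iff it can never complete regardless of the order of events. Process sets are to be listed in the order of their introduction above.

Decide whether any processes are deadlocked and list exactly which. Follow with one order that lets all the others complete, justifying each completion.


Deadlocked: P2 and P4.
Key observation: the wait chain closes on itself along P2 -> P4 -> P2; no other process is dragged down with it.
The rest can finish in the order P0, P7, P1, P5.
Step-by-step check:
  P0: no waits; runs immediately, freeing L16 and L3
  P7: no waits; runs immediately, freeing L0
  P1: no waits; runs immediately, freeing L4 and L10
  run P5 (all its waits — L0, L3 and L10 — are resolved); releases L17


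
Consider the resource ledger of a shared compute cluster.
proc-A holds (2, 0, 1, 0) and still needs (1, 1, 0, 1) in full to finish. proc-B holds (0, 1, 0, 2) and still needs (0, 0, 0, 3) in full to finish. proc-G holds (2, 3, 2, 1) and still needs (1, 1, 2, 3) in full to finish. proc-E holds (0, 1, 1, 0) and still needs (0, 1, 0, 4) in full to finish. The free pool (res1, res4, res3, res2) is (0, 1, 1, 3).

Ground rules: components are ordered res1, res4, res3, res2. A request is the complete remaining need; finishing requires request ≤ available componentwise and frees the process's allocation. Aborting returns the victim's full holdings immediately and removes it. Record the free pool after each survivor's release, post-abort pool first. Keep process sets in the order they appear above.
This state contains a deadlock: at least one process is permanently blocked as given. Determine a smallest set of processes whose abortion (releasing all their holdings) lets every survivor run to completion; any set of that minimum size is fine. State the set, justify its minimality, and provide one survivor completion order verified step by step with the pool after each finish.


Abort proc-A.
Key observation: aborting proc-A returns (2, 0, 1, 0), and proc-G — hopeless before — runs at step 1 with the returned capacity in the pool.
No smaller set exists: with zero aborts the deadlock remains.
Survivors finish in the order: proc-G, proc-B, proc-E. Step-by-step check (pool after the aborts first):
  pool = (2, 1, 2, 3)
  run proc-G (needs (1, 1, 2, 3), free (2, 1, 2, 3)); after release of (2, 3, 2, 1) the pool is (4, 4, 4, 4)
  run proc-B (needs (0, 0, 0, 3), free (4, 4, 4, 4)); after release of (0, 1, 0, 2) the pool is (4, 5, 4, 6)
  run proc-E (needs (0, 1, 0, 4), free (4, 5, 4, 6)); after release of (0, 1, 1, 0) the pool is (4, 6, 5, 6)


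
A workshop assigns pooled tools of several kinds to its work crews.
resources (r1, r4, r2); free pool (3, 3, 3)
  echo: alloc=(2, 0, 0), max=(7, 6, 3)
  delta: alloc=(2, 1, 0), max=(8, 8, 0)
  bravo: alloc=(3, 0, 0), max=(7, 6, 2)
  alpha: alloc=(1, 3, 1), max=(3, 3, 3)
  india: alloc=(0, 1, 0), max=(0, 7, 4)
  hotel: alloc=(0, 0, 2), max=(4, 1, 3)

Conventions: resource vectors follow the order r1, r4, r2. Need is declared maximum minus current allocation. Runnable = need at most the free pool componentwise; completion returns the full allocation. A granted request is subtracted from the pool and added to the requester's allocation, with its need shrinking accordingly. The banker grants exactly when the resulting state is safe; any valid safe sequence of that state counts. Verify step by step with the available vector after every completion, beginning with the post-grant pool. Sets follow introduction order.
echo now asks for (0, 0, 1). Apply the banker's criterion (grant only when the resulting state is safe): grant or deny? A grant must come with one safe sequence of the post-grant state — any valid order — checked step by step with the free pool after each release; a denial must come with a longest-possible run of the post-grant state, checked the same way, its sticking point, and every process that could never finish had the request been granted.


GRANT — the state after the grant stays safe, e.g. via alpha, hotel, bravo, echo, india, delta.
Key observation: the transfer keeps a workable pool ((3, 3, 2)); alpha starts the safe sequence.
Step-by-step check of the post-grant state:
  pool = (3, 3, 2)
  alpha needs (2, 0, 2) <= (3, 3, 2) -> finishes; pool += (1, 3, 1) = (4, 6, 3)
  hotel needs (4, 1, 1) <= (4, 6, 3) -> finishes; pool += (0, 0, 2) = (4, 6, 5)
  bravo needs (4, 6, 2) <= (4, 6, 5) -> finishes; pool += (3, 0, 0) = (7, 6, 5)
  echo needs (5, 6, 2) <= (7, 6, 5) -> finishes; pool += (2, 0, 1) = (9, 6, 6)
  india needs (0, 6, 4) <= (9, 6, 6) -> finishes; pool += (0, 1, 0) = (9, 7, 6)
  delta needs (6, 7, 0) <= (9, 7, 6) -> finishes; pool += (2, 1, 0) = (11, 8, 6)


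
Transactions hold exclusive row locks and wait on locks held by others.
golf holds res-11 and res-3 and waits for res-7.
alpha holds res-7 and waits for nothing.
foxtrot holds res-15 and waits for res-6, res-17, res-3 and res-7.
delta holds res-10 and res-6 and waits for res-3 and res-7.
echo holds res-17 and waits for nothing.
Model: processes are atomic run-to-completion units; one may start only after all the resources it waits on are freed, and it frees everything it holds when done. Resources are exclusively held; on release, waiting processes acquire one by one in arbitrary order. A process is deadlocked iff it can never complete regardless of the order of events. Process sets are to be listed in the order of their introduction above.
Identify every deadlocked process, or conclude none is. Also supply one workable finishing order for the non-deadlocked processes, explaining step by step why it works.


No process is deadlocked.
Key observation: every chain of waits terminates; starting from the processes that wait on nothing, all the rest unlock in turn.
One completion order for the rest: echo, alpha, golf, delta, foxtrot.
Verifying each step:
  run echo (it waits on nothing); releases res-17
  run alpha (it waits on nothing); releases res-7
  golf: everything it awaited (res-7) is free; runs, freeing res-11 and res-3
  delta: everything it awaited (res-3 and res-7) is free; runs, freeing res-10 and res-6
  foxtrot: everything it awaited (res-6, res-17, res-3 and res-7) is free; runs, freeing res-15


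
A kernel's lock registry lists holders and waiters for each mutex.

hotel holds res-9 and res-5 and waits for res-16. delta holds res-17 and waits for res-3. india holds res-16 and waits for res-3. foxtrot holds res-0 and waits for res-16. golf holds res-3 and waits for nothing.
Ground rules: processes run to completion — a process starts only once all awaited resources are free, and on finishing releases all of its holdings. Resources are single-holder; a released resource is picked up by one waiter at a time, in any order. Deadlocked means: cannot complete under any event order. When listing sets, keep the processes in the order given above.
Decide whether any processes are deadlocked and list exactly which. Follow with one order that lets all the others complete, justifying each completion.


Nothing here is deadlocked.
Key observation: although several processes wait, no cycle exists — each chain bottoms out at a free runner.
One completion order for the rest: golf, india, delta, hotel, foxtrot.
Check, step by step:
  run golf (it waits on nothing); releases res-3
  run india (all its waits — res-3 — are resolved); releases res-16
  run delta (all its waits — res-3 — are resolved); releases res-17
  run hotel (all its waits — res-16 — are resolved); releases res-9 and res-5
  run foxtrot (all its waits — res-16 — are resolved); releases res-0


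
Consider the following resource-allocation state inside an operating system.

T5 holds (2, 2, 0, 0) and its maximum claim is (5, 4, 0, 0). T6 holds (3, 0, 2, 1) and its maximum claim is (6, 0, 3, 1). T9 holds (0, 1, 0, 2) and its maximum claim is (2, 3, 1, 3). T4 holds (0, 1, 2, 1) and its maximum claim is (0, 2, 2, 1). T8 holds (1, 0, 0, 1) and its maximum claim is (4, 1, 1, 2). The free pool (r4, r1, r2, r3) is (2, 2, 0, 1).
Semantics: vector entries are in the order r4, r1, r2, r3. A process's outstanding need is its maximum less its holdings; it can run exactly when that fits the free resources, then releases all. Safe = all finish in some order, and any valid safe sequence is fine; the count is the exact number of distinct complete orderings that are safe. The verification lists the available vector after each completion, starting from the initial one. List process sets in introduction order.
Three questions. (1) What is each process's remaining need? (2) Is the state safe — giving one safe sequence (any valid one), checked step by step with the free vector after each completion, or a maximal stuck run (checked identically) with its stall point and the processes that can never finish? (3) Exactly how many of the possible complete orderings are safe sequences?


(1) Need matrix, components ordered r4, r1, r2, r3:
  T5: (3, 2, 0, 0)
  T6: (3, 0, 1, 0)
  T9: (2, 2, 1, 1)
  T4: (0, 1, 0, 0)
  T8: (3, 1, 1, 1)
(2) The state is UNSAFE.
Key observation: after T4, T9 complete, (2, 4, 2, 4) is the best the pool ever gets, yet each leftover process wants more r4.
Going as far as possible: T4, T9; after that, nothing fits. Check, step by step:
  pool = (2, 2, 0, 1)
  T4: need (0, 1, 0, 0) fits (2, 2, 0, 1); releases (0, 1, 2, 1), pool now (2, 3, 2, 2)
  T9: need (2, 2, 1, 1) fits (2, 3, 2, 2); releases (0, 1, 0, 2), pool now (2, 4, 2, 4)
  T5 still needs (3, 2, 0, 0) but only (2, 4, 2, 4) is free — short on r4
  T6 still needs (3, 0, 1, 0) but only (2, 4, 2, 4) is free — short on r4
  T8 still needs (3, 1, 1, 1) but only (2, 4, 2, 4) is free — short on r4
Processes that can never finish: T5, T6 and T8.
(3) Precisely 0 of the possible complete orderings are safe sequences.


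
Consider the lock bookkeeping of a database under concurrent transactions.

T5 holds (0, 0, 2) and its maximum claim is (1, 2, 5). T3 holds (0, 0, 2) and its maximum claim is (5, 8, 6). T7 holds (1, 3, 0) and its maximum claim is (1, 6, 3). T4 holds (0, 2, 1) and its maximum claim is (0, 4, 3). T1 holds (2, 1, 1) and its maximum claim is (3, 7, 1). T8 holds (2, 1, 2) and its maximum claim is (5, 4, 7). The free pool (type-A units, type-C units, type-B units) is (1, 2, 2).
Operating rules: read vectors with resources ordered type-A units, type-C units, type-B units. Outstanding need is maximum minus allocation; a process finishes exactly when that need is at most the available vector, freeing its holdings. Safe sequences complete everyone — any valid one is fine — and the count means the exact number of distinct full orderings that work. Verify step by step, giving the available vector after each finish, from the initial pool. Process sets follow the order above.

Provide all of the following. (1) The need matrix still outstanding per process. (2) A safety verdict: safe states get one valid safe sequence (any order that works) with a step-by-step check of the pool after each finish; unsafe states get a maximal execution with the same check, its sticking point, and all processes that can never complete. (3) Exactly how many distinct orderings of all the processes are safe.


(1) Remaining need (order type-A units, type-C units, type-B units):
  T5: (1, 2, 3)
  T3: (5, 8, 4)
  T7: (0, 3, 3)
  T4: (0, 2, 2)
  T1: (1, 6, 0)
  T8: (3, 3, 5)
(2) SAFE, for example via the order T4, T7, T1, T5, T8, T3.
Key observation: the order's first zero-slack moment is T4 ((0, 2, 2) needed, (1, 2, 2) free — a requested resource with nothing to spare).
Verifying each step:
  pool = (1, 2, 2)
  run T4 (needs (0, 2, 2), free (1, 2, 2)); after release of (0, 2, 1) the pool is (1, 4, 3)
  run T7 (needs (0, 3, 3), free (1, 4, 3)); after release of (1, 3, 0) the pool is (2, 7, 3)
  run T1 (needs (1, 6, 0), free (2, 7, 3)); after release of (2, 1, 1) the pool is (4, 8, 4)
  run T5 (needs (1, 2, 3), free (4, 8, 4)); after release of (0, 0, 2) the pool is (4, 8, 6)
  run T8 (needs (3, 3, 5), free (4, 8, 6)); after release of (2, 1, 2) the pool is (6, 9, 8)
  run T3 (needs (5, 8, 4), free (6, 9, 8)); after release of (0, 0, 2) the pool is (6, 9, 10)
(3) The exact count: 3 of the possible complete orderings are safe sequences.


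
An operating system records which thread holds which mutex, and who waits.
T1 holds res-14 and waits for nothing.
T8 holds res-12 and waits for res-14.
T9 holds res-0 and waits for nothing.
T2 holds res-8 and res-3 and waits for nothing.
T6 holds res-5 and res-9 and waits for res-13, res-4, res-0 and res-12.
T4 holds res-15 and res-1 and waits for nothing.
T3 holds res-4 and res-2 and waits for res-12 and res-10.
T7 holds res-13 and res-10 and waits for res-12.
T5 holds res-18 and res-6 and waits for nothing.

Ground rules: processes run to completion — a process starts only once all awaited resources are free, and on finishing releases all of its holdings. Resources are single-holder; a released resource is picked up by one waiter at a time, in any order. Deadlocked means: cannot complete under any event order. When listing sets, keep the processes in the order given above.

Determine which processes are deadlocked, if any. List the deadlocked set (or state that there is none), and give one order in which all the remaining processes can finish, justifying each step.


Nothing here is deadlocked.
Key observation: the waits form no ring: some process can always run, and its releases unblock the others one by one.
A valid finishing order for the others: T5, T2, T1, T8, T9, T7, T4, T3, T6.
Step-by-step check:
  T5: no waits; runs immediately, freeing res-18 and res-6
  T2: no waits; runs immediately, freeing res-8 and res-3
  T1: no waits; runs immediately, freeing res-14
  run T8 (all its waits — res-14 — are resolved); releases res-12
  T9: no waits; runs immediately, freeing res-0
  run T7 (all its waits — res-12 — are resolved); releases res-13 and res-10
  T4: no waits; runs immediately, freeing res-15 and res-1
  run T3 (all its waits — res-12 and res-10 — are resolved); releases res-4 and res-2
  run T6 (all its waits — res-13, res-4, res-0 and res-12 — are resolved); releases res-5 and res-9


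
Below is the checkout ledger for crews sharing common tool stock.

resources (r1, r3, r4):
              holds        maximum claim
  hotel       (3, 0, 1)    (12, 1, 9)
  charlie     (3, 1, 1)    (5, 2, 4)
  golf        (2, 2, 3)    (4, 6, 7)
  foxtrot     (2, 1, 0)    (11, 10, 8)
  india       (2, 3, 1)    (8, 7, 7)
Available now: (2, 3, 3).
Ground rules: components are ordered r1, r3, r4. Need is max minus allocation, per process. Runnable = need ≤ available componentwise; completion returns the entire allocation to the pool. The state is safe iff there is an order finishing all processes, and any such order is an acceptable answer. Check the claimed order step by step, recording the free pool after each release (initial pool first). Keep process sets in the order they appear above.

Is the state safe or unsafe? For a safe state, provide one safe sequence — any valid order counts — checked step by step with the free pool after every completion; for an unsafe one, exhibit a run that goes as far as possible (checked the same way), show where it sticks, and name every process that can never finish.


SAFE, for example via the order charlie, golf, india, hotel, foxtrot.
Key observation: charlie is the earliest step where a requested resource binds exactly: need (2, 1, 3), pool (2, 3, 3) at its turn.
Step-by-step check:
  pool = (2, 3, 3)
  run charlie (needs (2, 1, 3), free (2, 3, 3)); after release of (3, 1, 1) the pool is (5, 4, 4)
  run golf (needs (2, 4, 4), free (5, 4, 4)); after release of (2, 2, 3) the pool is (7, 6, 7)
  run india (needs (6, 4, 6), free (7, 6, 7)); after release of (2, 3, 1) the pool is (9, 9, 8)
  run hotel (needs (9, 1, 8), free (9, 9, 8)); after release of (3, 0, 1) the pool is (12, 9, 9)
  run foxtrot (needs (9, 9, 8), free (12, 9, 9)); after release of (2, 1, 0) the pool is (14, 10, 9)


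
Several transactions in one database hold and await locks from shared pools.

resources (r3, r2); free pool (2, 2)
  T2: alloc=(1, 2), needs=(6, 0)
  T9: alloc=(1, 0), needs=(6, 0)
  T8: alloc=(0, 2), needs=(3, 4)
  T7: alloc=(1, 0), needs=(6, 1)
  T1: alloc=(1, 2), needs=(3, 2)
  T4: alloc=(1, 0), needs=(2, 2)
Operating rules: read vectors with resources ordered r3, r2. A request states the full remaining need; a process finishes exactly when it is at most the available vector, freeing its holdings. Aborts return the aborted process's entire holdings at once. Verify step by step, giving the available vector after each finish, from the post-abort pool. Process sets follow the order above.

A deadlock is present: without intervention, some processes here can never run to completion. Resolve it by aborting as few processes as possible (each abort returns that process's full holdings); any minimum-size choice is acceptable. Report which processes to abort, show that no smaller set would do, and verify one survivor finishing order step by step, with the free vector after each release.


Abort T2 and T9.
Key observation: the returned (2, 2) from T2 and T9 is what brings T7 — unrunnable before, under any order — into play at step 3.
Why nothing smaller works — every single abort fails: T2 alone leaves T9 blocked (short on r3); T9 alone leaves T2 blocked (short on r3); T8 alone leaves T2 blocked (short on r3); T7 alone leaves T2 blocked (short on r3); T1 alone leaves T2 blocked (short on r3); T4 alone leaves T2 blocked (short on r3).
The survivors complete as T4, T1, T7, T8. Walking it through (starting from the post-abort pool):
  pool = (4, 4)
  run T4 (needs (2, 2), free (4, 4)); after release of (1, 0) the pool is (5, 4)
  run T1 (needs (3, 2), free (5, 4)); after release of (1, 2) the pool is (6, 6)
  run T7 (needs (6, 1), free (6, 6)); after release of (1, 0) the pool is (7, 6)
  run T8 (needs (3, 4), free (7, 6)); after release of (0, 2) the pool is (7, 8)


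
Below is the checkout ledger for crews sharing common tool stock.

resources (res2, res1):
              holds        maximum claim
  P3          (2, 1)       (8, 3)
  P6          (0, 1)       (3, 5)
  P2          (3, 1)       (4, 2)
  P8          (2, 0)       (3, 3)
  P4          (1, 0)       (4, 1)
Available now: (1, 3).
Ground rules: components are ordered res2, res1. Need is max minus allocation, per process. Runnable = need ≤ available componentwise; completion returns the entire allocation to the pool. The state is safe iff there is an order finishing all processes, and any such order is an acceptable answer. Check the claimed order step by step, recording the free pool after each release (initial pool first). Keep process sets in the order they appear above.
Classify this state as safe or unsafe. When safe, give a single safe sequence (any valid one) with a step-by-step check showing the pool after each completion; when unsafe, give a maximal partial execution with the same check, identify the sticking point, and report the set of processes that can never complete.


SAFE, for example via the order P2, P8, P6, P4, P3.
Key observation: P2 is the earliest step where a requested resource binds exactly: need (1, 1), pool (1, 3) at its turn.
Verifying each step:
  pool = (1, 3)
  P2: need (1, 1) fits (1, 3); releases (3, 1), pool now (4, 4)
  P8: need (1, 3) fits (4, 4); releases (2, 0), pool now (6, 4)
  P6: need (3, 4) fits (6, 4); releases (0, 1), pool now (6, 5)
  P4: need (3, 1) fits (6, 5); releases (1, 0), pool now (7, 5)
  P3: need (6, 2) fits (7, 5); releases (2, 1), pool now (9, 6)
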